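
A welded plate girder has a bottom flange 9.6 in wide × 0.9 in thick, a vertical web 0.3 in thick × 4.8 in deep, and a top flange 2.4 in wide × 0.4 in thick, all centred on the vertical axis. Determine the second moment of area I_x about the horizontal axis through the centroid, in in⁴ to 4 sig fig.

Break the section into simple shapes (no overlaps), measuring from the bottom-left corner of the bounding box.
Bottom plate: 9.6 × 0.9, A = 8.64 in², y = 0.45 in, Ī = 0.5832 in⁴.
Web plate: 0.3 × 4.8, A = 1.44 in², y = 3.3 in, Ī = 2.7648 in⁴.
Top plate: 2.4 × 0.4, A = 0.96 in², y = 5.9 in, Ī = 0.0128 in⁴.
Centroid: ȳ = ΣA·y / ΣA = 1.29565 in.
Transfer each piece to the horizontal axis through the centroid using Ī + A·d² with d = y − 1.29565:
  bottom plate: d = -0.845652 in → contributes +6.7619 in⁴
  web plate: d = 2.00435 in → contributes +8.54987 in⁴
  top plate: d = 4.60435 in → contributes +20.3648 in⁴
Total I = 35.6766 in⁴.

I_x ≈ 35.68 in⁴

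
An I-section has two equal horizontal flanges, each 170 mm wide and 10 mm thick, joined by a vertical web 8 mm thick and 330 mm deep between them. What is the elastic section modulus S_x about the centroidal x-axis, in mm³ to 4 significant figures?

Split into non-overlapping primitives; take the origin at the lower-left of the bounding box.
Bottom flange: 170 × 10, A = 1 700 mm², y = 5 mm, Ī = 14166.7 mm⁴.
Web: 8 × 330, A = 2 640 mm², y = 175 mm, Ī = 23 958 000 mm⁴.
Top flange: 170 × 10, A = 1 700 mm², y = 345 mm, Ī = 14166.7 mm⁴.
By symmetry the centroid is at mid-height, ȳ = 175 mm.
Transfer each piece to the centroidal x-axis using Ī + A·d² with d = y − 175:
  bottom flange: d = -170 mm → contributes +49 144 167 mm⁴
  web: d = 0 mm → contributes +23 958 000 mm⁴
  top flange: d = 170 mm → contributes +49 144 167 mm⁴
Total I = 122 246 333 mm⁴.
Extreme fibre distance c = 175 mm; S = I/c = 698 550 mm³.

S_x ≈ 6.986 × 10⁵ mm³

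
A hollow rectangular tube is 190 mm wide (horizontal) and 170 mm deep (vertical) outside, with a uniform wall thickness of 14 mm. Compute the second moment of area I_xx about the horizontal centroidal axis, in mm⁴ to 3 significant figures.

Break the section into simple shapes (no overlaps), measuring from the bottom-left corner of the bounding box.
Outer rectangle: 190 × 170, A = 32 300 mm², y = 85 mm, Ī = 77 789 167 mm⁴.
Inner void (subtracted): 162 × 142, A = 23 004 mm², y = 85 mm, Ī = 38 654 388 mm⁴.
By symmetry the centroid is at mid-height, ȳ = 85 mm.
All pieces are centred on the horizontal centroidal axis, so I = ΣĪ (holes subtracted) = 39 134 779 mm⁴.

I_xx ≈ 3.91 × 10⁷ mm⁴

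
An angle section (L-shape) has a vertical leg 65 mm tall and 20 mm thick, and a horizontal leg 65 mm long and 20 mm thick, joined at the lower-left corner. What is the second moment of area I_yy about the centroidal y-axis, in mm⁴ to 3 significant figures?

I_yy ≈ 7.57 × 10⁵ mm⁴

Decompose the section into non-overlapping parts with the origin at the bottom-left of its bounding rectangle.
Vertical leg: 20 × 65, A = 1 300 mm², x = 10 mm, Ī = 43 333 mm⁴.
Horizontal leg (remainder): 45 × 20, A = 900 mm², x = 42.5 mm, Ī = 151 875 mm⁴.
Centroid: x̄ = ΣA·x / ΣA = 23.295 mm.
Transfer each piece to the centroidal y-axis using Ī + A·d² with d = x − 23.295:
  vertical leg: d = -13.295 mm → contributes +273 133 mm⁴
  horizontal leg (remainder): d = 19.205 mm → contributes +483 808 mm⁴
Total I = 756 941 mm⁴.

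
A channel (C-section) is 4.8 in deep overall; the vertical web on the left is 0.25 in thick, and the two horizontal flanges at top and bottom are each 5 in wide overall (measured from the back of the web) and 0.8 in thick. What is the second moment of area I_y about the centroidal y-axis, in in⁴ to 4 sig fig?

Break the section into simple shapes (no overlaps), measuring from the bottom-left corner of the bounding box.
Web: 0.25 × 4.8, A = 1.2 in², x = 0.125 in, Ī = 0.00625 in⁴.
Top flange (beyond web): 4.75 × 0.8, A = 3.8 in², x = 2.625 in, Ī = 7.14479 in⁴.
Bottom flange (beyond web): 4.75 × 0.8, A = 3.8 in², x = 2.625 in, Ī = 7.14479 in⁴.
Centroid: x̄ = ΣA·x / ΣA = 2.28409 in.
Transfer each piece to the centroidal y-axis using Ī + A·d² with d = x − 2.28409:
  web: d = -2.15909 in → contributes +5.60026 in⁴
  top flange (beyond web): d = 0.340909 in → contributes +7.58642 in⁴
  bottom flange (beyond web): d = 0.340909 in → contributes +7.58642 in⁴
Total I = 20.7731 in⁴.

I_y ≈ 20.77 in⁴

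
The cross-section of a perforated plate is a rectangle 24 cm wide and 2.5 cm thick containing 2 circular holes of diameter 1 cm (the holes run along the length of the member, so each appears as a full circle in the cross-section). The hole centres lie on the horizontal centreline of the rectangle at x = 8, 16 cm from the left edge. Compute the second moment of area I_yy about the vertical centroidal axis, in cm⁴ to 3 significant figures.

I_yy ≈ 2850 cm⁴

Treat the section as a set of non-overlapping primitives; coordinates are from the bounding-box lower-left.
Plate: 24 × 2.5, A = 60 cm², x = 12 cm, Ī = 2 880 cm⁴.
Hole 1 (subtracted): ⌀1, A = 0.7854 cm², x = 8 cm, Ī = 0.049087 cm⁴.
Hole 2 (subtracted): ⌀1, A = 0.7854 cm², x = 16 cm, Ī = 0.049087 cm⁴.
By symmetry the centroid is at mid-width, x̄ = 12 cm.
Transfer each piece to the vertical centroidal axis using Ī + A·d² with d = x − 12:
  plate: d = 0 cm → contributes +2 880 cm⁴
  hole 1: d = -4 cm → contributes −12.615 cm⁴
  hole 2: d = 4 cm → contributes −12.615 cm⁴
Total I = 2854.8 cm⁴.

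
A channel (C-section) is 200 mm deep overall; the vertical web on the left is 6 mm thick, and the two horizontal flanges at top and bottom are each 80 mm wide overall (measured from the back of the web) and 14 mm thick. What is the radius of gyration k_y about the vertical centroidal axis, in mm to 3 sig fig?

k_y ≈ 25.7 mm

Split into non-overlapping primitives; take the origin at the lower-left of the bounding box.
Web: 6 × 200, A = 1 200 mm², x = 3 mm, Ī = 3 600 mm⁴.
Top flange (beyond web): 74 × 14, A = 1 036 mm², x = 43 mm, Ī = 472 761 mm⁴.
Bottom flange (beyond web): 74 × 14, A = 1 036 mm², x = 43 mm, Ī = 472 761 mm⁴.
Centroid: x̄ = ΣA·x / ΣA = 28.33 mm.
Transfer each piece to the vertical centroidal axis using Ī + A·d² with d = x − 28.33:
  web: d = -25.33 mm → contributes +773 535 mm⁴
  top flange (beyond web): d = 14.67 mm → contributes +695 716 mm⁴
  bottom flange (beyond web): d = 14.67 mm → contributes +695 716 mm⁴
Total I = 2 164 966 mm⁴.
Radius of gyration: k = √(I/A) = √(2 164 966 / 3 272) = 25.723 mm.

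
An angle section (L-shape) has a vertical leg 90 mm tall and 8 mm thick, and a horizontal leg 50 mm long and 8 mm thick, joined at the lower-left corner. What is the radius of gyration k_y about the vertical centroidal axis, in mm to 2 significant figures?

Break the section into simple shapes (no overlaps), measuring from the bottom-left corner of the bounding box.
Vertical leg: 8 × 90, A = 720 mm², x = 4 mm, Ī = 3 840 mm⁴.
Horizontal leg (remainder): 42 × 8, A = 336 mm², x = 29 mm, Ī = 49 392 mm⁴.
Centroid: x̄ = ΣA·x / ΣA = 11.95 mm.
Transfer each piece to the vertical centroidal axis using Ī + A·d² with d = x − 11.95:
  vertical leg: d = -7.955 mm → contributes +49 398 mm⁴
  horizontal leg (remainder): d = 17.05 mm → contributes +147 016 mm⁴
Total I = 196 414 mm⁴.
Radius of gyration: k = √(I/A) = √(196 414 / 1 056) = 13.64 mm.

k_y ≈ 14 mm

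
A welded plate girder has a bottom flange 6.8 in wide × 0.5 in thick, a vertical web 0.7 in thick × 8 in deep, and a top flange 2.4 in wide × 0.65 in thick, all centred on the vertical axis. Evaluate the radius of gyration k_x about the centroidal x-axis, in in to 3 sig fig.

k_x ≈ 3.30 in

Split into non-overlapping primitives; take the origin at the lower-left of the bounding box.
Bottom plate: 6.8 × 0.5, A = 3.4 in², y = 0.25 in, Ī = 0.070833 in⁴.
Web plate: 0.7 × 8, A = 5.6 in², y = 4.5 in, Ī = 29.867 in⁴.
Top plate: 2.4 × 0.65, A = 1.56 in², y = 8.825 in, Ī = 0.054925 in⁴.
Centroid: ȳ = ΣA·y / ΣA = 3.7705 in.
Transfer each piece to the centroidal x-axis using Ī + A·d² with d = y − 3.7705:
  bottom plate: d = -3.5205 in → contributes +42.211 in⁴
  web plate: d = 0.72945 in → contributes +32.846 in⁴
  top plate: d = 5.0545 in → contributes +39.909 in⁴
Total I = 114.97 in⁴.
Radius of gyration: k = √(I/A) = √(114.97 / 10.56) = 3.2995 in.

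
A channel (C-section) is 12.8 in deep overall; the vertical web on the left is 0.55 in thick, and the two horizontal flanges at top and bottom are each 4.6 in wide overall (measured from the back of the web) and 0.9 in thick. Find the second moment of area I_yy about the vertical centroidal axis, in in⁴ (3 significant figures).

I_yy ≈ 29.1 in⁴

Treat the section as a set of non-overlapping primitives; coordinates are from the bounding-box lower-left.
Web: 0.55 × 12.8, A = 7.04 in², x = 0.275 in, Ī = 0.17747 in⁴.
Top flange (beyond web): 4.05 × 0.9, A = 3.645 in², x = 2.575 in, Ī = 4.9823 in⁴.
Bottom flange (beyond web): 4.05 × 0.9, A = 3.645 in², x = 2.575 in, Ī = 4.9823 in⁴.
Centroid: x̄ = ΣA·x / ΣA = 1.4451 in.
Transfer each piece to the vertical centroidal axis using Ī + A·d² with d = x − 1.4451:
  web: d = -1.1701 in → contributes +9.8156 in⁴
  top flange (beyond web): d = 1.1299 in → contributes +9.636 in⁴
  bottom flange (beyond web): d = 1.1299 in → contributes +9.636 in⁴
Total I = 29.088 in⁴.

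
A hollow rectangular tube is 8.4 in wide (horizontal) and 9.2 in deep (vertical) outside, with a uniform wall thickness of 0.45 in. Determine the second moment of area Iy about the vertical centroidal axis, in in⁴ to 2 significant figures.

Iy ≈ 160 in⁴

Split into non-overlapping primitives; take the origin at the lower-left of the bounding box.
Outer rectangle: 8.4 × 9.2, A = 77.28 in², x = 4.2 in, Ī = 454.4 in⁴.
Inner void (subtracted): 7.5 × 8.3, A = 62.25 in², x = 4.2 in, Ī = 291.8 in⁴.
By symmetry the centroid is at mid-width, x̄ = 4.2 in.
All pieces are centred on the vertical centroidal axis, so I = ΣĪ (holes subtracted) = 162.6 in⁴.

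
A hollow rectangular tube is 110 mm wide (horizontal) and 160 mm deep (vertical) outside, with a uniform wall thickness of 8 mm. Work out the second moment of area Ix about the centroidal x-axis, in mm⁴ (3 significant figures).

Ix ≈ 1.42 × 10⁷ mm⁴

Treat the section as a set of non-overlapping primitives; coordinates are from the bounding-box lower-left.
Outer rectangle: 110 × 160, A = 17 600 mm², y = 80 mm, Ī = 37 546 667 mm⁴.
Inner void (subtracted): 94 × 144, A = 13 536 mm², y = 80 mm, Ī = 23 390 208 mm⁴.
By symmetry the centroid is at mid-height, ȳ = 80 mm.
All pieces are centred on the centroidal x-axis, so I = ΣĪ (holes subtracted) = 14 156 459 mm⁴.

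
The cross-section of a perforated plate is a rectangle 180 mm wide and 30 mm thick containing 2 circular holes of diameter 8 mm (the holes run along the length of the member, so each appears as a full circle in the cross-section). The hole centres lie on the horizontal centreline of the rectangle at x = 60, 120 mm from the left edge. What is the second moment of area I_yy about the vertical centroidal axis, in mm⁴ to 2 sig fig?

I_yy ≈ 1.4 × 10⁷ mm⁴

Break the section into simple shapes (no overlaps), measuring from the bottom-left corner of the bounding box.
Plate: 180 × 30, A = 5 400 mm², x = 90 mm, Ī = 14 580 000 mm⁴.
Hole 1 (subtracted): ⌀8, A = 50.27 mm², x = 60 mm, Ī = 201.1 mm⁴.
Hole 2 (subtracted): ⌀8, A = 50.27 mm², x = 120 mm, Ī = 201.1 mm⁴.
By symmetry the centroid is at mid-width, x̄ = 90 mm.
Transfer each piece to the vertical centroidal axis using Ī + A·d² with d = x − 90:
  plate: d = 0 mm → contributes +14 580 000 mm⁴
  hole 1: d = -30 mm → contributes −45 440 mm⁴
  hole 2: d = 30 mm → contributes −45 440 mm⁴
Total I = 14 489 120 mm⁴.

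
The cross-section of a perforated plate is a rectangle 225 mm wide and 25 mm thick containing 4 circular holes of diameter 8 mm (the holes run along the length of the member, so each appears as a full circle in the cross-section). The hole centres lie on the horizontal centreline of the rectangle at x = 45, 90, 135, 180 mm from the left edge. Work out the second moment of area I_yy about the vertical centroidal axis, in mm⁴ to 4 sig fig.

I_yy ≈ 2.322 × 10⁷ mm⁴

Break the section into simple shapes (no overlaps), measuring from the bottom-left corner of the bounding box.
Plate: 225 × 25, A = 5 625 mm², x = 112.5 mm, Ī = 23 730 469 mm⁴.
Hole 1 (subtracted): ⌀8, A = 50.2655 mm², x = 45 mm, Ī = 201.062 mm⁴.
Hole 2 (subtracted): ⌀8, A = 50.2655 mm², x = 90 mm, Ī = 201.062 mm⁴.
Hole 3 (subtracted): ⌀8, A = 50.2655 mm², x = 135 mm, Ī = 201.062 mm⁴.
Hole 4 (subtracted): ⌀8, A = 50.2655 mm², x = 180 mm, Ī = 201.062 mm⁴.
By symmetry the centroid is at mid-width, x̄ = 112.5 mm.
Transfer each piece to the vertical centroidal axis using Ī + A·d² with d = x − 112.5:
  plate: d = 0 mm → contributes +23 730 469 mm⁴
  hole 1: d = -67.5 mm → contributes −229 223 mm⁴
  hole 2: d = -22.5 mm → contributes −25 648 mm⁴
  hole 3: d = 22.5 mm → contributes −25 648 mm⁴
  hole 4: d = 67.5 mm → contributes −229 223 mm⁴
Total I = 23 220 726 mm⁴.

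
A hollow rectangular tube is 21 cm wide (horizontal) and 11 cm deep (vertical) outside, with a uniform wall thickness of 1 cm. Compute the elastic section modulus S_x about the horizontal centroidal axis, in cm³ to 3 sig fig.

Decompose the section into non-overlapping parts with the origin at the bottom-left of its bounding rectangle.
Outer rectangle: 21 × 11, A = 231 cm², y = 5.5 cm, Ī = 2329.3 cm⁴.
Inner void (subtracted): 19 × 9, A = 171 cm², y = 5.5 cm, Ī = 1154.3 cm⁴.
By symmetry the centroid is at mid-height, ȳ = 5.5 cm.
All pieces are centred on the horizontal centroidal axis, so I = ΣĪ (holes subtracted) = 1 175 cm⁴.
Extreme fibre distance c = 5.5 cm; S = I/c = 213.64 cm³.

S_x ≈ 214 cm³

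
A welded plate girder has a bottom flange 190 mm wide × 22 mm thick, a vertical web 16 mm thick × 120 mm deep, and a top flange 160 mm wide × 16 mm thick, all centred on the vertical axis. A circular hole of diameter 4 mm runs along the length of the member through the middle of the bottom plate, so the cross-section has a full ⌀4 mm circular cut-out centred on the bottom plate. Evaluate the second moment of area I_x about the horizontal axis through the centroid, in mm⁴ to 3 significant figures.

Treat the section as a set of non-overlapping primitives; coordinates are from the bounding-box lower-left.
Bottom plate: 190 × 22, A = 4 180 mm², y = 11 mm, Ī = 168 593 mm⁴.
Web plate: 16 × 120, A = 1 920 mm², y = 82 mm, Ī = 2 304 000 mm⁴.
Top plate: 160 × 16, A = 2 560 mm², y = 150 mm, Ī = 54 613 mm⁴.
Hole (subtracted): ⌀4, A = 12.566 mm², y = 11 mm, Ī = 12.566 mm⁴.
Centroid: ȳ = ΣA·y / ΣA = 67.914 mm.
Transfer each piece to the horizontal axis through the centroid using Ī + A·d² with d = y − 67.914:
  bottom plate: d = -56.914 mm → contributes +13 708 461 mm⁴
  web plate: d = 14.086 mm → contributes +2 684 958 mm⁴
  top plate: d = 82.086 mm → contributes +17 304 180 mm⁴
  hole: d = -56.914 mm → contributes −40 718 mm⁴
Total I = 33 656 882 mm⁴.

I_x ≈ 3.37 × 10⁷ mm⁴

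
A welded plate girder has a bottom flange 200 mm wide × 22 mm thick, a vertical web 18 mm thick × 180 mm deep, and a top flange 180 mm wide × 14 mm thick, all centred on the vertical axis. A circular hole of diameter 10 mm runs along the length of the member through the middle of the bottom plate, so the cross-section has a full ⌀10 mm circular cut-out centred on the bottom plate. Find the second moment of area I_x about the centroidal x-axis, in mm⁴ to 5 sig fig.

Treat the section as a set of non-overlapping primitives; coordinates are from the bounding-box lower-left.
Bottom plate: 200 × 22, A = 4 400 mm², y = 11 mm, Ī = 177466.7 mm⁴.
Web plate: 18 × 180, A = 3 240 mm², y = 112 mm, Ī = 8 748 000 mm⁴.
Top plate: 180 × 14, A = 2 520 mm², y = 209 mm, Ī = 41 160 mm⁴.
Hole (subtracted): ⌀10, A = 78.53982 mm², y = 11 mm, Ī = 490.8739 mm⁴.
Centroid: ȳ = ΣA·y / ΣA = 92.95241 mm.
Transfer each piece to the centroidal x-axis using Ī + A·d² with d = y − 92.95241:
  bottom plate: d = -81.95241 mm → contributes +29 728 739 mm⁴
  web plate: d = 19.04759 mm → contributes +9 923 506 mm⁴
  top plate: d = 116.0476 mm → contributes +33 978 106 mm⁴
  hole: d = -81.95241 mm → contributes −527979.8 mm⁴
Total I = 73 102 371 mm⁴.

I_x ≈ 7.3102 × 10⁷ mm⁴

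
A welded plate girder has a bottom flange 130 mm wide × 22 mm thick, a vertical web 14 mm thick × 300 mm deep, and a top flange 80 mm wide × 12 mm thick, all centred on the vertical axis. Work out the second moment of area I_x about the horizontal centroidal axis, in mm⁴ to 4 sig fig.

I_x ≈ 1.171 × 10⁸ mm⁴

Break the section into simple shapes (no overlaps), measuring from the bottom-left corner of the bounding box.
Bottom plate: 130 × 22, A = 2 860 mm², y = 11 mm, Ī = 115 353 mm⁴.
Web plate: 14 × 300, A = 4 200 mm², y = 172 mm, Ī = 31 500 000 mm⁴.
Top plate: 80 × 12, A = 960 mm², y = 328 mm, Ī = 11 520 mm⁴.
Centroid: ȳ = ΣA·y / ΣA = 133.259 mm.
Transfer each piece to the horizontal centroidal axis using Ī + A·d² with d = y − 133.259:
  bottom plate: d = -122.259 mm → contributes +42 864 772 mm⁴
  web plate: d = 38.7406 mm → contributes +37 803 519 mm⁴
  top plate: d = 194.741 mm → contributes +36 418 483 mm⁴
Total I = 117 086 774 mm⁴.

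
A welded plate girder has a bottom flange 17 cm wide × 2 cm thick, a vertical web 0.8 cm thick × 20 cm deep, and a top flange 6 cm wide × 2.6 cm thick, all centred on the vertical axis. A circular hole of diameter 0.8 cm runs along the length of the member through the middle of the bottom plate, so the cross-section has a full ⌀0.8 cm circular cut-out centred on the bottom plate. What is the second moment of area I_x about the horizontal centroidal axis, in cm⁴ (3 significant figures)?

I_x ≈ 6030 cm⁴

Treat the section as a set of non-overlapping primitives; coordinates are from the bounding-box lower-left.
Bottom plate: 17 × 2, A = 34 cm², y = 1 cm, Ī = 11.333 cm⁴.
Web plate: 0.8 × 20, A = 16 cm², y = 12 cm, Ī = 533.33 cm⁴.
Top plate: 6 × 2.6, A = 15.6 cm², y = 23.3 cm, Ī = 8.788 cm⁴.
Hole (subtracted): ⌀0.8, A = 0.50265 cm², y = 1 cm, Ī = 0.020106 cm⁴.
Centroid: ȳ = ΣA·y / ΣA = 9.0476 cm.
Transfer each piece to the horizontal centroidal axis using Ī + A·d² with d = y − 9.0476:
  bottom plate: d = -8.0476 cm → contributes +2213.3 cm⁴
  web plate: d = 2.9524 cm → contributes +672.8 cm⁴
  top plate: d = 14.252 cm → contributes +3177.6 cm⁴
  hole: d = -8.0476 cm → contributes −32.574 cm⁴
Total I = 6031.2 cm⁴.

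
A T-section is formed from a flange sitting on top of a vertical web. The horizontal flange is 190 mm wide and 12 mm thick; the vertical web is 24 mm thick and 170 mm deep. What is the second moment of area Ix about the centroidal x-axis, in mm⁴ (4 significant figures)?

Split into non-overlapping primitives; take the origin at the lower-left of the bounding box.
Flange: 190 × 12, A = 2 280 mm², y = 176 mm, Ī = 27 360 mm⁴.
Web: 24 × 170, A = 4 080 mm², y = 85 mm, Ī = 9 826 000 mm⁴.
Centroid: ȳ = ΣA·y / ΣA = 117.623 mm.
Transfer each piece to the centroidal x-axis using Ī + A·d² with d = y − 117.623:
  flange: d = 58.3774 mm → contributes +7 797 408 mm⁴
  web: d = -32.6226 mm → contributes +14 168 086 mm⁴
Total I = 21 965 494 mm⁴.

Ix ≈ 2.197 × 10⁷ mm⁴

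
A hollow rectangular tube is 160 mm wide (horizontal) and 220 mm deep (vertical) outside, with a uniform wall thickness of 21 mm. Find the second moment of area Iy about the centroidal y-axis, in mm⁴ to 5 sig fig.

Iy ≈ 5.0722 × 10⁷ mm⁴

Break the section into simple shapes (no overlaps), measuring from the bottom-left corner of the bounding box.
Outer rectangle: 160 × 220, A = 35 200 mm², x = 80 mm, Ī = 75 093 333 mm⁴.
Inner void (subtracted): 118 × 178, A = 21 004 mm², x = 80 mm, Ī = 24 371 641 mm⁴.
By symmetry the centroid is at mid-width, x̄ = 80 mm.
All pieces are centred on the centroidal y-axis, so I = ΣĪ (holes subtracted) = 50 721 692 mm⁴.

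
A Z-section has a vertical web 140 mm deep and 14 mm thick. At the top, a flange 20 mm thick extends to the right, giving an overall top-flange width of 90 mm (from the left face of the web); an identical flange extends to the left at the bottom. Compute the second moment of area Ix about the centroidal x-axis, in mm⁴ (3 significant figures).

Decompose the section into non-overlapping parts with the origin at the bottom-left of its bounding rectangle.
Web: 14 × 140, A = 1 960 mm², y = 70 mm, Ī = 3 201 333 mm⁴.
Top flange (beyond web): 76 × 20, A = 1 520 mm², y = 130 mm, Ī = 50 667 mm⁴.
Bottom flange (beyond web): 76 × 20, A = 1 520 mm², y = 10 mm, Ī = 50 667 mm⁴.
Centroid: ȳ = ΣA·y / ΣA = 70 mm.
Transfer each piece to the centroidal x-axis using Ī + A·d² with d = y − 70:
  web: d = 0 mm → contributes +3 201 333 mm⁴
  top flange (beyond web): d = 60 mm → contributes +5 522 667 mm⁴
  bottom flange (beyond web): d = -60 mm → contributes +5 522 667 mm⁴
Total I = 14 246 667 mm⁴.

Ix ≈ 1.42 × 10⁷ mm⁴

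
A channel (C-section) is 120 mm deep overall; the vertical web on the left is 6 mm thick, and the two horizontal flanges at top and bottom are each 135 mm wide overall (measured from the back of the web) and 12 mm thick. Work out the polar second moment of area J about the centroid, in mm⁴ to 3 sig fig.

Split into non-overlapping primitives; take the origin at the lower-left of the bounding box.
Web: 6 × 120, A = 720 mm², y = 60 mm, Ī = 864 000 mm⁴.
Top flange (beyond web): 129 × 12, A = 1 548 mm², y = 114 mm, Ī = 18 576 mm⁴.
Bottom flange (beyond web): 129 × 12, A = 1 548 mm², y = 6 mm, Ī = 18 576 mm⁴.
By symmetry the centroid is at mid-height, ȳ = 60 mm.
Transfer each piece to the centroidal x-axis using Ī + A·d² with d = y − 60:
  web: d = 0 mm → contributes +864 000 mm⁴
  top flange (beyond web): d = 54 mm → contributes +4 532 544 mm⁴
  bottom flange (beyond web): d = -54 mm → contributes +4 532 544 mm⁴
Total I = 9 929 088 mm⁴.
For the y-axis: x̄ = 57.764 mm.
Repeating about the centroidal y-axis gives I_y = 6 957 076 mm⁴.
Polar second moment: J = I_x + I_y = 16 886 164 mm⁴.

J ≈ 1.69 × 10⁷ mm⁴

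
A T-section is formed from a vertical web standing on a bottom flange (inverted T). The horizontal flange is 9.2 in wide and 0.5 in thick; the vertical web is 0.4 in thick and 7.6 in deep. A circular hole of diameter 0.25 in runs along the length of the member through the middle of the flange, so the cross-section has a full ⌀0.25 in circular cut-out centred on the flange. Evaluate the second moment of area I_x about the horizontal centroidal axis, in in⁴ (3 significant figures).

I_x ≈ 44.6 in⁴

Treat the section as a set of non-overlapping primitives; coordinates are from the bounding-box lower-left.
Flange: 9.2 × 0.5, A = 4.6 in², y = 0.25 in, Ī = 0.095833 in⁴.
Web: 0.4 × 7.6, A = 3.04 in², y = 4.3 in, Ī = 14.633 in⁴.
Hole (subtracted): ⌀0.25, A = 0.049087 in², y = 0.25 in, Ī = 0.00019175 in⁴.
Centroid: ȳ = ΣA·y / ΣA = 1.8719 in.
Transfer each piece to the horizontal centroidal axis using Ī + A·d² with d = y − 1.8719:
  flange: d = -1.6219 in → contributes +12.197 in⁴
  web: d = 2.4281 in → contributes +32.555 in⁴
  hole: d = -1.6219 in → contributes −0.12933 in⁴
Total I = 44.622 in⁴.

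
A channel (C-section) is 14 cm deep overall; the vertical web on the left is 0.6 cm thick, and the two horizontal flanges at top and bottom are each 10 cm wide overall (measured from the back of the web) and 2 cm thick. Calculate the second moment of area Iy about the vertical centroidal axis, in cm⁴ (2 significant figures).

Iy ≈ 450 cm⁴

Split into non-overlapping primitives; take the origin at the lower-left of the bounding box.
Web: 0.6 × 14, A = 8.4 cm², x = 0.3 cm, Ī = 0.252 cm⁴.
Top flange (beyond web): 9.4 × 2, A = 18.8 cm², x = 5.3 cm, Ī = 138.4 cm⁴.
Bottom flange (beyond web): 9.4 × 2, A = 18.8 cm², x = 5.3 cm, Ī = 138.4 cm⁴.
Centroid: x̄ = ΣA·x / ΣA = 4.387 cm.
Transfer each piece to the vertical centroidal axis using Ī + A·d² with d = x − 4.387:
  web: d = -4.087 cm → contributes +140.6 cm⁴
  top flange (beyond web): d = 0.913 cm → contributes +154.1 cm⁴
  bottom flange (beyond web): d = 0.913 cm → contributes +154.1 cm⁴
Total I = 448.8 cm⁴.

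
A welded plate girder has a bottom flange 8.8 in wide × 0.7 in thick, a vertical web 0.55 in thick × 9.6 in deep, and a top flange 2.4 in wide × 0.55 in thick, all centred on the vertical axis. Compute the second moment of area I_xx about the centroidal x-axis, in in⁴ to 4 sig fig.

I_xx ≈ 189.1 in⁴

Decompose the section into non-overlapping parts with the origin at the bottom-left of its bounding rectangle.
Bottom plate: 8.8 × 0.7, A = 6.16 in², y = 0.35 in, Ī = 0.251533 in⁴.
Web plate: 0.55 × 9.6, A = 5.28 in², y = 5.5 in, Ī = 40.5504 in⁴.
Top plate: 2.4 × 0.55, A = 1.32 in², y = 10.575 in, Ī = 0.033275 in⁴.
Centroid: ȳ = ΣA·y / ΣA = 3.53879 in.
Transfer each piece to the centroidal x-axis using Ī + A·d² with d = y − 3.53879:
  bottom plate: d = -3.18879 in → contributes +62.8889 in⁴
  web plate: d = 1.96121 in → contributes +60.859 in⁴
  top plate: d = 7.03621 in → contributes +65.3841 in⁴
Total I = 189.132 in⁴.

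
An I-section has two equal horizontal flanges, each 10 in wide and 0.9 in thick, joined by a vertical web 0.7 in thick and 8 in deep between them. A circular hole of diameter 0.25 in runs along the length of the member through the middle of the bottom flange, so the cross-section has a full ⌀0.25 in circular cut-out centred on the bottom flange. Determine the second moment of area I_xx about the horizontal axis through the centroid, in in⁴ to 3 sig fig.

Treat the section as a set of non-overlapping primitives; coordinates are from the bounding-box lower-left.
Bottom flange: 10 × 0.9, A = 9 in², y = 0.45 in, Ī = 0.6075 in⁴.
Web: 0.7 × 8, A = 5.6 in², y = 4.9 in, Ī = 29.867 in⁴.
Top flange: 10 × 0.9, A = 9 in², y = 9.35 in, Ī = 0.6075 in⁴.
Hole (subtracted): ⌀0.25, A = 0.049087 in², y = 0.45 in, Ī = 0.00019175 in⁴.
Centroid: ȳ = ΣA·y / ΣA = 4.9093 in.
Transfer each piece to the horizontal axis through the centroid using Ī + A·d² with d = y − 4.9093:
  bottom flange: d = -4.4593 in → contributes +179.57 in⁴
  web: d = -0.0092752 in → contributes +29.867 in⁴
  top flange: d = 4.4407 in → contributes +178.09 in⁴
  hole: d = -4.4593 in → contributes −0.9763 in⁴
Total I = 386.55 in⁴.

I_xx ≈ 387 in⁴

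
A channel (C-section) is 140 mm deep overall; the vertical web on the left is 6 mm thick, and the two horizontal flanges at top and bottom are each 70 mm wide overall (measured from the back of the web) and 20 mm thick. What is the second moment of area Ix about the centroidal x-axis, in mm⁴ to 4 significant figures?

Ix ≈ 1.067 × 10⁷ mm⁴

Decompose the section into non-overlapping parts with the origin at the bottom-left of its bounding rectangle.
Web: 6 × 140, A = 840 mm², y = 70 mm, Ī = 1 372 000 mm⁴.
Top flange (beyond web): 64 × 20, A = 1 280 mm², y = 130 mm, Ī = 42666.7 mm⁴.
Bottom flange (beyond web): 64 × 20, A = 1 280 mm², y = 10 mm, Ī = 42666.7 mm⁴.
By symmetry the centroid is at mid-height, ȳ = 70 mm.
Transfer each piece to the centroidal x-axis using Ī + A·d² with d = y − 70:
  web: d = 0 mm → contributes +1 372 000 mm⁴
  top flange (beyond web): d = 60 mm → contributes +4 650 667 mm⁴
  bottom flange (beyond web): d = -60 mm → contributes +4 650 667 mm⁴
Total I = 10 673 333 mm⁴.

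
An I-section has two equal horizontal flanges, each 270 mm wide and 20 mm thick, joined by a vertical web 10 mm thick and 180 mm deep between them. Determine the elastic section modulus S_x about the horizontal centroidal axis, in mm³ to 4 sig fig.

Split into non-overlapping primitives; take the origin at the lower-left of the bounding box.
Bottom flange: 270 × 20, A = 5 400 mm², y = 10 mm, Ī = 180 000 mm⁴.
Web: 10 × 180, A = 1 800 mm², y = 110 mm, Ī = 4 860 000 mm⁴.
Top flange: 270 × 20, A = 5 400 mm², y = 210 mm, Ī = 180 000 mm⁴.
By symmetry the centroid is at mid-height, ȳ = 110 mm.
Transfer each piece to the horizontal centroidal axis using Ī + A·d² with d = y − 110:
  bottom flange: d = -100 mm → contributes +54 180 000 mm⁴
  web: d = 0 mm → contributes +4 860 000 mm⁴
  top flange: d = 100 mm → contributes +54 180 000 mm⁴
Total I = 113 220 000 mm⁴.
Extreme fibre distance c = 110 mm; S = I/c = 1 029 273 mm³.

S_x ≈ 1.029 × 10⁶ mm³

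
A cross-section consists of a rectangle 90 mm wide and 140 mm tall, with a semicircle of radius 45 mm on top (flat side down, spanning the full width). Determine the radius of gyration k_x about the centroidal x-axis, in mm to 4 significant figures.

k_x ≈ 51.09 mm

Treat the section as a set of non-overlapping primitives; coordinates are from the bounding-box lower-left.
Rectangular body: 90 × 140, A = 12 600 mm², y = 70 mm, Ī = 20 580 000 mm⁴.
Semicircular cap: semicircle r = 45, A = 3180.86 mm², y = 159.099 mm, Ī = 450 072 mm⁴.
Centroid: ȳ = ΣA·y / ΣA = 87.9591 mm.
Transfer each piece to the centroidal x-axis using Ī + A·d² with d = y − 87.9591:
  rectangular body: d = -17.9591 mm → contributes +24 643 877 mm⁴
  semicircular cap: d = 71.1395 mm → contributes +16 547 860 mm⁴
Total I = 41 191 738 mm⁴.
Radius of gyration: k = √(I/A) = √(41 191 738 / 15780.9) = 51.0904 mm.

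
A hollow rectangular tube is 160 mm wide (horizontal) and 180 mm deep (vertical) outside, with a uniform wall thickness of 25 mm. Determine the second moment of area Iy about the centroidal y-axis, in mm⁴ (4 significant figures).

Iy ≈ 4.702 × 10⁷ mm⁴

Split into non-overlapping primitives; take the origin at the lower-left of the bounding box.
Outer rectangle: 160 × 180, A = 28 800 mm², x = 80 mm, Ī = 61 440 000 mm⁴.
Inner void (subtracted): 110 × 130, A = 14 300 mm², x = 80 mm, Ī = 14 419 167 mm⁴.
By symmetry the centroid is at mid-width, x̄ = 80 mm.
All pieces are centred on the centroidal y-axis, so I = ΣĪ (holes subtracted) = 47 020 833 mm⁴.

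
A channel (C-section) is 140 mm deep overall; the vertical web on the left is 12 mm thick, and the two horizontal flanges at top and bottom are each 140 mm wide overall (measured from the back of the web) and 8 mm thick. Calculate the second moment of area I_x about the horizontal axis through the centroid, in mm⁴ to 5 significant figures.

I_x ≈ 1.1676 × 10⁷ mm⁴

Break the section into simple shapes (no overlaps), measuring from the bottom-left corner of the bounding box.
Web: 12 × 140, A = 1 680 mm², y = 70 mm, Ī = 2 744 000 mm⁴.
Top flange (beyond web): 128 × 8, A = 1 024 mm², y = 136 mm, Ī = 5461.333 mm⁴.
Bottom flange (beyond web): 128 × 8, A = 1 024 mm², y = 4 mm, Ī = 5461.333 mm⁴.
By symmetry the centroid is at mid-height, ȳ = 70 mm.
Transfer each piece to the horizontal axis through the centroid using Ī + A·d² with d = y − 70:
  web: d = 0 mm → contributes +2 744 000 mm⁴
  top flange (beyond web): d = 66 mm → contributes +4 466 005 mm⁴
  bottom flange (beyond web): d = -66 mm → contributes +4 466 005 mm⁴
Total I = 11 676 011 mm⁴.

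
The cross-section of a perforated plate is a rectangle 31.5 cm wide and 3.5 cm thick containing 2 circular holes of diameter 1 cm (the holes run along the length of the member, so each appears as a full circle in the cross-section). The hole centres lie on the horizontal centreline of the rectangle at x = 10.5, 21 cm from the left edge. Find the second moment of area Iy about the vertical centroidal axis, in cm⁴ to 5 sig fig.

Treat the section as a set of non-overlapping primitives; coordinates are from the bounding-box lower-left.
Plate: 31.5 × 3.5, A = 110.25 cm², x = 15.75 cm, Ī = 9116.297 cm⁴.
Hole 1 (subtracted): ⌀1, A = 0.7853982 cm², x = 10.5 cm, Ī = 0.04908739 cm⁴.
Hole 2 (subtracted): ⌀1, A = 0.7853982 cm², x = 21 cm, Ī = 0.04908739 cm⁴.
By symmetry the centroid is at mid-width, x̄ = 15.75 cm.
Transfer each piece to the vertical centroidal axis using Ī + A·d² with d = x − 15.75:
  plate: d = 0 cm → contributes +9116.297 cm⁴
  hole 1: d = -5.25 cm → contributes −21.69662 cm⁴
  hole 2: d = 5.25 cm → contributes −21.69662 cm⁴
Total I = 9072.904 cm⁴.

Iy ≈ 9072.9 cm⁴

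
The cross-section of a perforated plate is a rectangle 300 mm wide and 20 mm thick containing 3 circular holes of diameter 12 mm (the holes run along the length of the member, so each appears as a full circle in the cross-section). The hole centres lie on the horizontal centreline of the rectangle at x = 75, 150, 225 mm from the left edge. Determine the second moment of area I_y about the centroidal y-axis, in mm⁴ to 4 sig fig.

I_y ≈ 4.372 × 10⁷ mm⁴

Decompose the section into non-overlapping parts with the origin at the bottom-left of its bounding rectangle.
Plate: 300 × 20, A = 6 000 mm², x = 150 mm, Ī = 45 000 000 mm⁴.
Hole 1 (subtracted): ⌀12, A = 113.097 mm², x = 75 mm, Ī = 1017.88 mm⁴.
Hole 2 (subtracted): ⌀12, A = 113.097 mm², x = 150 mm, Ī = 1017.88 mm⁴.
Hole 3 (subtracted): ⌀12, A = 113.097 mm², x = 225 mm, Ī = 1017.88 mm⁴.
By symmetry the centroid is at mid-width, x̄ = 150 mm.
Transfer each piece to the centroidal y-axis using Ī + A·d² with d = x − 150:
  plate: d = 0 mm → contributes +45 000 000 mm⁴
  hole 1: d = -75 mm → contributes −637 190 mm⁴
  hole 2: d = 0 mm → contributes −1017.88 mm⁴
  hole 3: d = 75 mm → contributes −637 190 mm⁴
Total I = 43 724 601 mm⁴.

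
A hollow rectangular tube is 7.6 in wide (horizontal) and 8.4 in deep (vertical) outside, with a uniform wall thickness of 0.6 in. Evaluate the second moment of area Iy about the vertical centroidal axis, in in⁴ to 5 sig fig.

Iy ≈ 150.00 in⁴

Break the section into simple shapes (no overlaps), measuring from the bottom-left corner of the bounding box.
Outer rectangle: 7.6 × 8.4, A = 63.84 in², x = 3.8 in, Ī = 307.2832 in⁴.
Inner void (subtracted): 6.4 × 7.2, A = 46.08 in², x = 3.8 in, Ī = 157.2864 in⁴.
By symmetry the centroid is at mid-width, x̄ = 3.8 in.
All pieces are centred on the vertical centroidal axis, so I = ΣĪ (holes subtracted) = 149.9968 in⁴.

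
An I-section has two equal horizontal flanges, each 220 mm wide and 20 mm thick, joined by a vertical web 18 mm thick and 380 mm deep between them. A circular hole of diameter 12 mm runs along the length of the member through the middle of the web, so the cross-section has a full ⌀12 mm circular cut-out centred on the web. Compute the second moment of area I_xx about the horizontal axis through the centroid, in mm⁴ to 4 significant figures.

Break the section into simple shapes (no overlaps), measuring from the bottom-left corner of the bounding box.
Bottom flange: 220 × 20, A = 4 400 mm², y = 10 mm, Ī = 146 667 mm⁴.
Web: 18 × 380, A = 6 840 mm², y = 210 mm, Ī = 82 308 000 mm⁴.
Top flange: 220 × 20, A = 4 400 mm², y = 410 mm, Ī = 146 667 mm⁴.
Hole (subtracted): ⌀12, A = 113.097 mm², y = 210 mm, Ī = 1017.88 mm⁴.
By symmetry the centroid is at mid-height, ȳ = 210 mm.
Transfer each piece to the horizontal axis through the centroid using Ī + A·d² with d = y − 210:
  bottom flange: d = -200 mm → contributes +176 146 667 mm⁴
  web: d = 0 mm → contributes +82 308 000 mm⁴
  top flange: d = 200 mm → contributes +176 146 667 mm⁴
  hole: d = 0 mm → contributes −1017.88 mm⁴
Total I = 434 600 315 mm⁴.

I_xx ≈ 4.346 × 10⁸ mm⁴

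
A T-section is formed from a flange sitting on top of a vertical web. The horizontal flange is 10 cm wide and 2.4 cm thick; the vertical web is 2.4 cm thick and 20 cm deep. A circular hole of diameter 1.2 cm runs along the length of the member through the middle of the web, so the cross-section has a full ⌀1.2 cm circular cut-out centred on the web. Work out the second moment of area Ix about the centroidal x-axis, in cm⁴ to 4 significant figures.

Ix ≈ 3602 cm⁴

Split into non-overlapping primitives; take the origin at the lower-left of the bounding box.
Flange: 10 × 2.4, A = 24 cm², y = 21.2 cm, Ī = 11.52 cm⁴.
Web: 2.4 × 20, A = 48 cm², y = 10 cm, Ī = 1 600 cm⁴.
Hole (subtracted): ⌀1.2, A = 1.13097 cm², y = 10 cm, Ī = 0.101788 cm⁴.
Centroid: ȳ = ΣA·y / ΣA = 13.7929 cm.
Transfer each piece to the centroidal x-axis using Ī + A·d² with d = y − 13.7929:
  flange: d = 7.40709 cm → contributes +1328.28 cm⁴
  web: d = -3.79291 cm → contributes +2290.54 cm⁴
  hole: d = -3.79291 cm → contributes −16.3722 cm⁴
Total I = 3602.44 cm⁴.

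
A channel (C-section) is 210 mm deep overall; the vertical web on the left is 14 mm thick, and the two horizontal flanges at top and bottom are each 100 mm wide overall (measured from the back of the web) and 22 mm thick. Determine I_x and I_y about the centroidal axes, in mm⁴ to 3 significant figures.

I_x ≈ 4.44 × 10⁷ mm⁴, I_y ≈ 6.52 × 10⁶ mm⁴

Treat the section as a set of non-overlapping primitives; coordinates are from the bounding-box lower-left.
Web: 14 × 210, A = 2 940 mm², y = 105 mm, Ī = 10 804 500 mm⁴.
Top flange (beyond web): 86 × 22, A = 1 892 mm², y = 199 mm, Ī = 76 311 mm⁴.
Bottom flange (beyond web): 86 × 22, A = 1 892 mm², y = 11 mm, Ī = 76 311 mm⁴.
By symmetry the centroid is at mid-height, ȳ = 105 mm.
Transfer each piece to the centroidal x-axis using Ī + A·d² with d = y − 105:
  web: d = 0 mm → contributes +10 804 500 mm⁴
  top flange (beyond web): d = 94 mm → contributes +16 794 023 mm⁴
  bottom flange (beyond web): d = -94 mm → contributes +16 794 023 mm⁴
Total I = 44 392 545 mm⁴.
For the y-axis: x̄ = 35.138 mm.
Repeating about the centroidal y-axis gives I_y = 6 516 513 mm⁴.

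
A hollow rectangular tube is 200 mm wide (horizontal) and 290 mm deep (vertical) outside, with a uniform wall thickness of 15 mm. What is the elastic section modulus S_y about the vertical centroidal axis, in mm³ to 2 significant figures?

S_y ≈ 8.7 × 10⁵ mm³

Break the section into simple shapes (no overlaps), measuring from the bottom-left corner of the bounding box.
Outer rectangle: 200 × 290, A = 58 000 mm², x = 100 mm, Ī = 193 333 333 mm⁴.
Inner void (subtracted): 170 × 260, A = 44 200 mm², x = 100 mm, Ī = 106 448 333 mm⁴.
By symmetry the centroid is at mid-width, x̄ = 100 mm.
All pieces are centred on the vertical centroidal axis, so I = ΣĪ (holes subtracted) = 86 885 000 mm⁴.
Extreme fibre distance c = 100 mm; S = I/c = 868 850 mm³.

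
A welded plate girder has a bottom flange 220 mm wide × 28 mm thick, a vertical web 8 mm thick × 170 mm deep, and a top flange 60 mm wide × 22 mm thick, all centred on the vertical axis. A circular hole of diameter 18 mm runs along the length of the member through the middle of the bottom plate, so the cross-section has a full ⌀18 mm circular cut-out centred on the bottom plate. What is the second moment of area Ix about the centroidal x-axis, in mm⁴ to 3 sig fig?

Split into non-overlapping primitives; take the origin at the lower-left of the bounding box.
Bottom plate: 220 × 28, A = 6 160 mm², y = 14 mm, Ī = 402 453 mm⁴.
Web plate: 8 × 170, A = 1 360 mm², y = 113 mm, Ī = 3 275 333 mm⁴.
Top plate: 60 × 22, A = 1 320 mm², y = 209 mm, Ī = 53 240 mm⁴.
Hole (subtracted): ⌀18, A = 254.47 mm², y = 14 mm, Ī = 5 153 mm⁴.
Centroid: ȳ = ΣA·y / ΣA = 59.663 mm.
Transfer each piece to the centroidal x-axis using Ī + A·d² with d = y − 59.663:
  bottom plate: d = -45.663 mm → contributes +13 246 656 mm⁴
  web plate: d = 53.337 mm → contributes +7 144 328 mm⁴
  top plate: d = 149.34 mm → contributes +29 491 323 mm⁴
  hole: d = -45.663 mm → contributes −535 746 mm⁴
Total I = 49 346 561 mm⁴.

Ix ≈ 4.93 × 10⁷ mm⁴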